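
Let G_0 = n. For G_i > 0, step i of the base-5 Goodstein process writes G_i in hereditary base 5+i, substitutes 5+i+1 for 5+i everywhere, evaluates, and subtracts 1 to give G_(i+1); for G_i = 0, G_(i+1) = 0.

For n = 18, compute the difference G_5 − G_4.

step 0: 18 = 3·5 + 3; sub 6 for 5: 3·6 + 3; = 21; G_1 = 21−1 = 20
step 1: 20 = 3·6 + 2; sub 7 for 6: 3·7 + 2; = 23; G_2 = 23−1 = 22
step 2: 22 = 3·7 + 1; sub 8 for 7: 3·8 + 1; = 25; G_3 = 25−1 = 24
step 3: 24 = 3·8; sub 9 for 8: 3·9; = 27; G_4 = 27−1 = 26
step 4: 26 = 2·9 + 8; sub 10 for 9: 2·10 + 8; = 28; G_5 = 28−1 = 27

1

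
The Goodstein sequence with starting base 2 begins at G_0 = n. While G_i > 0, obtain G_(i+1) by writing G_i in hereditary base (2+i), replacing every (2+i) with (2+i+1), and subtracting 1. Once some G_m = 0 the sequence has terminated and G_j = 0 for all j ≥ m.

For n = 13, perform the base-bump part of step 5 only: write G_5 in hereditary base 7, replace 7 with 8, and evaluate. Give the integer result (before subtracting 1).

134219480

G_0 = 13. HB_2(13) = 2^(2 + 1) + 2^2 + 1. Bump = 109. G_1 = 108.
G_1 = 108. HB_3(108) = 3^(3 + 1) + 3^3. Bump = 1280. G_2 = 1279.
G_2 = 1279. HB_4(1279) = 4^(4 + 1) + 3·4^3 + 3·4^2 + 3·4 + 3. Bump = 16093. G_3 = 16092.
G_3 = 16092. HB_5(16092) = 5^(5 + 1) + 3·5^3 + 3·5^2 + 3·5 + 2. Bump = 280712. G_4 = 280711.
G_4 = 280711. HB_6(280711) = 6^(6 + 1) + 3·6^3 + 3·6^2 + 3·6 + 1. Bump = 5765999. G_5 = 5765998.
G_5 = 5765998. HB_7(5765998) = 7^(7 + 1) + 3·7^3 + 3·7^2 + 3·7. Bump = 134219480. G_6 = 134219479.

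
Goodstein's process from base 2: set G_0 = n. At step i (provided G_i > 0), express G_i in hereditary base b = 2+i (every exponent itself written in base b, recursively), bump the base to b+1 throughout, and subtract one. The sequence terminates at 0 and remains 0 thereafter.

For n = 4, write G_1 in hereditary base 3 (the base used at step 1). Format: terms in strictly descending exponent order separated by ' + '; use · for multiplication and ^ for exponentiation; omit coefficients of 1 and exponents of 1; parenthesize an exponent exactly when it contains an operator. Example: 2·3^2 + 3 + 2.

2·3^2 + 2·3 + 2

i=0: 4 = 2^2 (b=2); 2→3: 3^3 = 27; 27−1 = 26
i=1: 26 = 2·3^2 + 2·3 + 2 (b=3); 3→4: 2·4^2 + 2·4 + 2 = 42; 42−1 = 41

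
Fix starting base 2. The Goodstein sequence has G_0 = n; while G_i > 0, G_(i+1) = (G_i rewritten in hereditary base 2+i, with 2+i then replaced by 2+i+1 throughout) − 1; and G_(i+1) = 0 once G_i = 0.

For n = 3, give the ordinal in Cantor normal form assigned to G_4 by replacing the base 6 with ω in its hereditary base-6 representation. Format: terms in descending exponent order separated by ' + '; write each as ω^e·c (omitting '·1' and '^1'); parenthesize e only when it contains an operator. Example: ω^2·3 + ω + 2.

(0) 3|_2 = 2 + 1 ↦ 3 + 1|_3 = 4 ⇒ 3
(1) 3|_3 = 3 ↦ 4|_4 = 4 ⇒ 3
(2) 3|_4 = 3 ↦ 3|_5 = 3 ⇒ 2
(3) 2|_5 = 2 ↦ 2|_6 = 2 ⇒ 1
(4) 1|_6 = 1 ↦ 1|_7 = 1 ⇒ 0

1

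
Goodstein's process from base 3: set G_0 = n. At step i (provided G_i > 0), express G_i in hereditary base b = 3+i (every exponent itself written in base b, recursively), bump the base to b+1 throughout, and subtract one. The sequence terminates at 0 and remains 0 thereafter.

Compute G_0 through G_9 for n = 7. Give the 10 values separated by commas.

G_0 = 7. HB_3(7) = 2·3 + 1. Bump = 9. G_1 = 8.
G_1 = 8. HB_4(8) = 2·4. Bump = 10. G_2 = 9.
G_2 = 9. HB_5(9) = 5 + 4. Bump = 10. G_3 = 9.
G_3 = 9. HB_6(9) = 6 + 3. Bump = 10. G_4 = 9.
G_4 = 9. HB_7(9) = 7 + 2. Bump = 10. G_5 = 9.
G_5 = 9. HB_8(9) = 8 + 1. Bump = 10. G_6 = 9.
G_6 = 9. HB_9(9) = 9. Bump = 10. G_7 = 9.
G_7 = 9. HB_10(9) = 9. Bump = 9. G_8 = 8.
G_8 = 8. HB_11(8) = 8. Bump = 8. G_9 = 7.

7, 8, 9, 9, 9, 9, 9, 9, 8, 7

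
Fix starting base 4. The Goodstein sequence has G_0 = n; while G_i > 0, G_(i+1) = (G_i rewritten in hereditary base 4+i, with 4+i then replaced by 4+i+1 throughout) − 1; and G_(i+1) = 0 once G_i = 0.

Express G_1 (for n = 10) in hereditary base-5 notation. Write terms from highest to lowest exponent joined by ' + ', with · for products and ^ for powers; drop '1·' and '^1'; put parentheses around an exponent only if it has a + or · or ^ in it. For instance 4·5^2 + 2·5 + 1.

(0) 10|_4 = 2·4 + 2 ↦ 2·5 + 2|_5 = 12 ⇒ 11
(1) 11|_5 = 2·5 + 1 ↦ 2·6 + 1|_6 = 13 ⇒ 12

2·5 + 1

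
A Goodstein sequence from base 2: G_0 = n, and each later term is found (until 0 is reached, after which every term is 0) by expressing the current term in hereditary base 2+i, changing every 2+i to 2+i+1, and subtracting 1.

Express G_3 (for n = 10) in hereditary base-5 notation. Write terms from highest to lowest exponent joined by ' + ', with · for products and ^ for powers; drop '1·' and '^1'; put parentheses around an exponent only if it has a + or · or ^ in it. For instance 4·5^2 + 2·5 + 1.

base 2: 10 = 2^(2 + 1) + 2; at 3: 3^(3 + 1) + 3 = 84; next = 83
base 3: 83 = 3^(3 + 1) + 2; at 4: 4^(4 + 1) + 2 = 1026; next = 1025
base 4: 1025 = 4^(4 + 1) + 1; at 5: 5^(5 + 1) + 1 = 15626; next = 15625

5^(5 + 1)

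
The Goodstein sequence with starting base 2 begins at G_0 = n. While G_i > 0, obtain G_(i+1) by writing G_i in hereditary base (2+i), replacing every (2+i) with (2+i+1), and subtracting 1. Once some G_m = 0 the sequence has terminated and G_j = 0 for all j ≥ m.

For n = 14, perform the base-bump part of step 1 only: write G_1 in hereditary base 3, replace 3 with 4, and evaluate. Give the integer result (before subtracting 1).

1282

(0) 14|_2 = 2^(2 + 1) + 2^2 + 2 ↦ 3^(3 + 1) + 3^3 + 3|_3 = 111 ⇒ 110
(1) 110|_3 = 3^(3 + 1) + 3^3 + 2 ↦ 4^(4 + 1) + 4^4 + 2|_4 = 1282 ⇒ 1281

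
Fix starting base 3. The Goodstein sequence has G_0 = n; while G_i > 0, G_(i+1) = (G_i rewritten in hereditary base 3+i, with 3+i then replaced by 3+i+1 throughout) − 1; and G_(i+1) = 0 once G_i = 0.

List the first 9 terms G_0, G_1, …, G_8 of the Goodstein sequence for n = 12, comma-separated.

i=0: 12 = 3^2 + 3 (b=3); 3→4: 4^2 + 4 = 20; 20−1 = 19
i=1: 19 = 4^2 + 3 (b=4); 4→5: 5^2 + 3 = 28; 28−1 = 27
i=2: 27 = 5^2 + 2 (b=5); 5→6: 6^2 + 2 = 38; 38−1 = 37
i=3: 37 = 6^2 + 1 (b=6); 6→7: 7^2 + 1 = 50; 50−1 = 49
i=4: 49 = 7^2 (b=7); 7→8: 8^2 = 64; 64−1 = 63
i=5: 63 = 7·8 + 7 (b=8); 8→9: 7·9 + 7 = 70; 70−1 = 69
i=6: 69 = 7·9 + 6 (b=9); 9→10: 7·10 + 6 = 76; 76−1 = 75
i=7: 75 = 7·10 + 5 (b=10); 10→11: 7·11 + 5 = 82; 82−1 = 81

12, 19, 27, 37, 49, 63, 69, 75, 81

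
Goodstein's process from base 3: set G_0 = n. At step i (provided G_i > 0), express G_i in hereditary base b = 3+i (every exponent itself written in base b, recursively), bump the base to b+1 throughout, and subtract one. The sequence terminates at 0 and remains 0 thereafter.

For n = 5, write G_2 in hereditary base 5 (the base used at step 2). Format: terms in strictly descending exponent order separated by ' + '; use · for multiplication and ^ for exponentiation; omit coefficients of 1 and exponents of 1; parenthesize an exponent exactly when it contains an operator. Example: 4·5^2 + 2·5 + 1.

5

G_0=5  [base 3] 3 + 2  →[3↦4]→  4 + 2 = 6  −1 ⇒ G_1=5
G_1=5  [base 4] 4 + 1  →[4↦5]→  5 + 1 = 6  −1 ⇒ G_2=5
G_2=5  [base 5] 5  →[5↦6]→  6 = 6  −1 ⇒ G_3=5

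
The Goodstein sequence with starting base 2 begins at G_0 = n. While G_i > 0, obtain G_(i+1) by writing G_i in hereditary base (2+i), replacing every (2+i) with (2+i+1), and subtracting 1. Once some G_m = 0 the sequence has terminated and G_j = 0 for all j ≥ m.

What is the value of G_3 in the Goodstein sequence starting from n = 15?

18752

(0) 15|_2 = 2^(2 + 1) + 2^2 + 2 + 1 ↦ 3^(3 + 1) + 3^3 + 3 + 1|_3 = 112 ⇒ 111
(1) 111|_3 = 3^(3 + 1) + 3^3 + 3 ↦ 4^(4 + 1) + 4^4 + 4|_4 = 1284 ⇒ 1283
(2) 1283|_4 = 4^(4 + 1) + 4^4 + 3 ↦ 5^(5 + 1) + 5^5 + 3|_5 = 18753 ⇒ 18752
(3) 18752|_5 = 5^(5 + 1) + 5^5 + 2 ↦ 6^(6 + 1) + 6^6 + 2|_6 = 326594 ⇒ 326593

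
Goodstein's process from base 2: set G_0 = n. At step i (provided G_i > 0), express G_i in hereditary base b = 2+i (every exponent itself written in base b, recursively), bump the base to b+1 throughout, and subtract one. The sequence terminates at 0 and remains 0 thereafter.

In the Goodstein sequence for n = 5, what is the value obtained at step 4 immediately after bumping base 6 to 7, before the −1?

1198

G_0=5  [base 2] 2^2 + 1  →[2↦3]→  3^3 + 1 = 28  −1 ⇒ G_1=27
G_1=27  [base 3] 3^3  →[3↦4]→  4^4 = 256  −1 ⇒ G_2=255
G_2=255  [base 4] 3·4^3 + 3·4^2 + 3·4 + 3  →[4↦5]→  3·5^3 + 3·5^2 + 3·5 + 3 = 468  −1 ⇒ G_3=467
G_3=467  [base 5] 3·5^3 + 3·5^2 + 3·5 + 2  →[5↦6]→  3·6^3 + 3·6^2 + 3·6 + 2 = 776  −1 ⇒ G_4=775
G_4=775  [base 6] 3·6^3 + 3·6^2 + 3·6 + 1  →[6↦7]→  3·7^3 + 3·7^2 + 3·7 + 1 = 1198  −1 ⇒ G_5=1197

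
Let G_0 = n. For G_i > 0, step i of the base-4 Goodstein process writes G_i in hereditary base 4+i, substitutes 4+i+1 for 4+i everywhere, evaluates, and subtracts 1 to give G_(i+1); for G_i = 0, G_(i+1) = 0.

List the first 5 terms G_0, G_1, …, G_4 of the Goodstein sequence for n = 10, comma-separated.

10 —HB4→ 2·4 + 2 —bump→ 2·5 + 2 = 12 —(−1)→ 11
11 —HB5→ 2·5 + 1 —bump→ 2·6 + 1 = 13 —(−1)→ 12
12 —HB6→ 2·6 —bump→ 2·7 = 14 —(−1)→ 13
13 —HB7→ 7 + 6 —bump→ 8 + 6 = 14 —(−1)→ 13

10, 11, 12, 13, 13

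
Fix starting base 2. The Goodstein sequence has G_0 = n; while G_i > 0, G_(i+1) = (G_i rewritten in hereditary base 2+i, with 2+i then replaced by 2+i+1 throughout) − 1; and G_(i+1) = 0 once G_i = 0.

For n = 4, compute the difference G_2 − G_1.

4 —HB2→ 2^2 —bump→ 3^3 = 27 —(−1)→ 26
26 —HB3→ 2·3^2 + 2·3 + 2 —bump→ 2·4^2 + 2·4 + 2 = 42 —(−1)→ 41

15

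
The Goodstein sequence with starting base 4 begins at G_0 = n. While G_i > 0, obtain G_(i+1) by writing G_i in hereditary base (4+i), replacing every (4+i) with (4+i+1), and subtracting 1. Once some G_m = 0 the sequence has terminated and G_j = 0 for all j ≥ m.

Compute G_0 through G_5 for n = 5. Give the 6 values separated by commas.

5, 5, 5, 4, 3, 2

G_0=5  [base 4] 4 + 1  →[4↦5]→  5 + 1 = 6  −1 ⇒ G_1=5
G_1=5  [base 5] 5  →[5↦6]→  6 = 6  −1 ⇒ G_2=5
G_2=5  [base 6] 5  →[6↦7]→  5 = 5  −1 ⇒ G_3=4
G_3=4  [base 7] 4  →[7↦8]→  4 = 4  −1 ⇒ G_4=3
G_4=3  [base 8] 3  →[8↦9]→  3 = 3  −1 ⇒ G_5=2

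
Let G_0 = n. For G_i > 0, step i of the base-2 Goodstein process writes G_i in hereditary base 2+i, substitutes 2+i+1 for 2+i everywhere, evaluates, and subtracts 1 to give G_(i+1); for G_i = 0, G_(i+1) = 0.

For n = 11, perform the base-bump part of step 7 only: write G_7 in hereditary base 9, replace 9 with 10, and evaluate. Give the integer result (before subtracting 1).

11 —HB2→ 2^(2 + 1) + 2 + 1 —bump→ 3^(3 + 1) + 3 + 1 = 85 —(−1)→ 84
84 —HB3→ 3^(3 + 1) + 3 —bump→ 4^(4 + 1) + 4 = 1028 —(−1)→ 1027
1027 —HB4→ 4^(4 + 1) + 3 —bump→ 5^(5 + 1) + 3 = 15628 —(−1)→ 15627
15627 —HB5→ 5^(5 + 1) + 2 —bump→ 6^(6 + 1) + 2 = 279938 —(−1)→ 279937
279937 —HB6→ 6^(6 + 1) + 1 —bump→ 7^(7 + 1) + 1 = 5764802 —(−1)→ 5764801
5764801 —HB7→ 7^(7 + 1) —bump→ 8^(8 + 1) = 134217728 —(−1)→ 134217727
134217727 —HB8→ 7·8^8 + 7·8^7 + 7·8^6 + 7·8^5 + 7·8^4 + 7·8^3 + 7·8^2 + 7·8 + 7 —bump→ 7·9^9 + 7·9^7 + 7·9^6 + 7·9^5 + 7·9^4 + 7·9^3 + 7·9^2 + 7·9 + 7 = 2749609303 —(−1)→ 2749609302
2749609302 —HB9→ 7·9^9 + 7·9^7 + 7·9^6 + 7·9^5 + 7·9^4 + 7·9^3 + 7·9^2 + 7·9 + 6 —bump→ 7·10^10 + 7·10^7 + 7·10^6 + 7·10^5 + 7·10^4 + 7·10^3 + 7·10^2 + 7·10 + 6 = 70077777776 —(−1)→ 70077777775

70077777776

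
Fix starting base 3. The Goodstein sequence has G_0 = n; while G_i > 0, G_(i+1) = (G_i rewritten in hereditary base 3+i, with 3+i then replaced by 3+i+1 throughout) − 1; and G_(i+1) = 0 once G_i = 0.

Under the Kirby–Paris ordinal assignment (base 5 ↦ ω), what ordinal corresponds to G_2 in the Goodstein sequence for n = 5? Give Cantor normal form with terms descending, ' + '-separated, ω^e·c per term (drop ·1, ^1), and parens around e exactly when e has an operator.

base 3: 5 = 3 + 2; at 4: 4 + 2 = 6; next = 5
base 4: 5 = 4 + 1; at 5: 5 + 1 = 6; next = 5

ω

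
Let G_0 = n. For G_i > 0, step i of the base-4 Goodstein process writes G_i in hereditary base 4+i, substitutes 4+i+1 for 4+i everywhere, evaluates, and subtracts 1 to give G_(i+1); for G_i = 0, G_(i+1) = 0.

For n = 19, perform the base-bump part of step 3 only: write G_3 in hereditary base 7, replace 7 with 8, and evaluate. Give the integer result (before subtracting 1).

G_0=19  [base 4] 4^2 + 3  →[4↦5]→  5^2 + 3 = 28  −1 ⇒ G_1=27
G_1=27  [base 5] 5^2 + 2  →[5↦6]→  6^2 + 2 = 38  −1 ⇒ G_2=37
G_2=37  [base 6] 6^2 + 1  →[6↦7]→  7^2 + 1 = 50  −1 ⇒ G_3=49
G_3=49  [base 7] 7^2  →[7↦8]→  8^2 = 64  −1 ⇒ G_4=63

64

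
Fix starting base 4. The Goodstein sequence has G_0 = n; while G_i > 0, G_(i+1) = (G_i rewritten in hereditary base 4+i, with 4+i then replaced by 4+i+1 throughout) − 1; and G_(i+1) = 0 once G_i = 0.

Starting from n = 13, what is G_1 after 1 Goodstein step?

13 —HB4→ 3·4 + 1 —bump→ 3·5 + 1 = 16 —(−1)→ 15
15 —HB5→ 3·5 —bump→ 3·6 = 18 —(−1)→ 17

15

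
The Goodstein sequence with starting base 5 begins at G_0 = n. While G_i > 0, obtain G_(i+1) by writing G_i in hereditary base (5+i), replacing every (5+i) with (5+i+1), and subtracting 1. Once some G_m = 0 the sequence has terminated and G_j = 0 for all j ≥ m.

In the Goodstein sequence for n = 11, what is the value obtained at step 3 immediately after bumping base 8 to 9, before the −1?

14

11 —HB5→ 2·5 + 1 —bump→ 2·6 + 1 = 13 —(−1)→ 12
12 —HB6→ 2·6 —bump→ 2·7 = 14 —(−1)→ 13
13 —HB7→ 7 + 6 —bump→ 8 + 6 = 14 —(−1)→ 13
13 —HB8→ 8 + 5 —bump→ 9 + 5 = 14 —(−1)→ 13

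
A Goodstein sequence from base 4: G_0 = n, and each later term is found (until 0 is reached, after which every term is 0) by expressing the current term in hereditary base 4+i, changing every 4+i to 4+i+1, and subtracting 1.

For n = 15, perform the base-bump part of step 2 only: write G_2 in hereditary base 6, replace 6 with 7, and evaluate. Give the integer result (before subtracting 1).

i=0: 15 = 3·4 + 3 (b=4); 4→5: 3·5 + 3 = 18; 18−1 = 17
i=1: 17 = 3·5 + 2 (b=5); 5→6: 3·6 + 2 = 20; 20−1 = 19
i=2: 19 = 3·6 + 1 (b=6); 6→7: 3·7 + 1 = 22; 22−1 = 21

22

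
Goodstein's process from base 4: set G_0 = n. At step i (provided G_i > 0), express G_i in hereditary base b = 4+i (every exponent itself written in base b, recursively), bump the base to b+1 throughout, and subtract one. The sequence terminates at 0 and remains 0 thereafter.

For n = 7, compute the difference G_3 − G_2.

step 0: 7 = 4 + 3; sub 5 for 4: 5 + 3; = 8; G_1 = 8−1 = 7
step 1: 7 = 5 + 2; sub 6 for 5: 6 + 2; = 8; G_2 = 8−1 = 7
step 2: 7 = 6 + 1; sub 7 for 6: 7 + 1; = 8; G_3 = 8−1 = 7

0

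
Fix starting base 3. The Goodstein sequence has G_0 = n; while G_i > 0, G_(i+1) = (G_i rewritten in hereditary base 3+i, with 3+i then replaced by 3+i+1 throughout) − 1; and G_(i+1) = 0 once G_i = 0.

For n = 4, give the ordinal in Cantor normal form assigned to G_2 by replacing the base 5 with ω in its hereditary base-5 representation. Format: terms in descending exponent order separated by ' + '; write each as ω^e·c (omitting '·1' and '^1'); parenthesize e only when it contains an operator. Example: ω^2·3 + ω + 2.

4

step 0: 4 = 3 + 1; sub 4 for 3: 4 + 1; = 5; G_1 = 5−1 = 4
step 1: 4 = 4; sub 5 for 4: 5; = 5; G_2 = 5−1 = 4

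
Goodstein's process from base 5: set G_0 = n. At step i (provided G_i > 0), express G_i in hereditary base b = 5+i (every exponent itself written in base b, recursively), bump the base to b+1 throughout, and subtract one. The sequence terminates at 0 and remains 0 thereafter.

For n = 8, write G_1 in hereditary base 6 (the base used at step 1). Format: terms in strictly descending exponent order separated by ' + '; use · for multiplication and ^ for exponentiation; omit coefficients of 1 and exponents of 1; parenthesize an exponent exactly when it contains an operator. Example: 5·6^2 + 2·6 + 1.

(0) 8|_5 = 5 + 3 ↦ 6 + 3|_6 = 9 ⇒ 8
(1) 8|_6 = 6 + 2 ↦ 7 + 2|_7 = 9 ⇒ 8

6 + 2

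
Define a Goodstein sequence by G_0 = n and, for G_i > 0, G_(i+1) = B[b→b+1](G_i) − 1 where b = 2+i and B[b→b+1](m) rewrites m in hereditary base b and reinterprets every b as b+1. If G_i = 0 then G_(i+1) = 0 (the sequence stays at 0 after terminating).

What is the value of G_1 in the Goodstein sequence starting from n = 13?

13 —HB2→ 2^(2 + 1) + 2^2 + 1 —bump→ 3^(3 + 1) + 3^3 + 1 = 109 —(−1)→ 108
108 —HB3→ 3^(3 + 1) + 3^3 —bump→ 4^(4 + 1) + 4^4 = 1280 —(−1)→ 1279

108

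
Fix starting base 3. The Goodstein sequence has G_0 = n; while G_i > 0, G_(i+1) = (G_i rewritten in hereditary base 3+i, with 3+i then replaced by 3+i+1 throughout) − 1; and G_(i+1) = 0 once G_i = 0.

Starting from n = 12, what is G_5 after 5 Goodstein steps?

step 0: 12 = 3^2 + 3; sub 4 for 3: 4^2 + 4; = 20; G_1 = 20−1 = 19
step 1: 19 = 4^2 + 3; sub 5 for 4: 5^2 + 3; = 28; G_2 = 28−1 = 27
step 2: 27 = 5^2 + 2; sub 6 for 5: 6^2 + 2; = 38; G_3 = 38−1 = 37
step 3: 37 = 6^2 + 1; sub 7 for 6: 7^2 + 1; = 50; G_4 = 50−1 = 49
step 4: 49 = 7^2; sub 8 for 7: 8^2; = 64; G_5 = 64−1 = 63

63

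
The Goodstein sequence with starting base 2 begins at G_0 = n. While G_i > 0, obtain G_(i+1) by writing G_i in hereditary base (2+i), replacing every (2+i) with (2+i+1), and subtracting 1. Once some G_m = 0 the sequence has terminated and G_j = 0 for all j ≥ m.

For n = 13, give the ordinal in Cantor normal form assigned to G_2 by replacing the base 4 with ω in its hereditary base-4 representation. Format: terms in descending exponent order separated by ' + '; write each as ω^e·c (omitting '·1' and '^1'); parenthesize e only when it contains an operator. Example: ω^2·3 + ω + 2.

ω^(ω + 1) + ω^3·3 + ω^2·3 + ω·3 + 3

[0] 13 ≡ 2^(2 + 1) + 2^2 + 1 (base 2). Lift 3: 109. −1: 108.
[1] 108 ≡ 3^(3 + 1) + 3^3 (base 3). Lift 4: 1280. −1: 1279.
[2] 1279 ≡ 4^(4 + 1) + 3·4^3 + 3·4^2 + 3·4 + 3 (base 4). Lift 5: 16093. −1: 16092.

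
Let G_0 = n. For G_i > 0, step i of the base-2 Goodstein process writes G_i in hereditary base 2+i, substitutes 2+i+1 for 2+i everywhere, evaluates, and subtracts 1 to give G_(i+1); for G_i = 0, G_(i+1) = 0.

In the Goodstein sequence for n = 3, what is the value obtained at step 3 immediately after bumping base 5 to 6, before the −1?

2

step 0: 3 = 2 + 1; sub 3 for 2: 3 + 1; = 4; G_1 = 4−1 = 3
step 1: 3 = 3; sub 4 for 3: 4; = 4; G_2 = 4−1 = 3
step 2: 3 = 3; sub 5 for 4: 3; = 3; G_3 = 3−1 = 2
step 3: 2 = 2; sub 6 for 5: 2; = 2; G_4 = 2−1 = 1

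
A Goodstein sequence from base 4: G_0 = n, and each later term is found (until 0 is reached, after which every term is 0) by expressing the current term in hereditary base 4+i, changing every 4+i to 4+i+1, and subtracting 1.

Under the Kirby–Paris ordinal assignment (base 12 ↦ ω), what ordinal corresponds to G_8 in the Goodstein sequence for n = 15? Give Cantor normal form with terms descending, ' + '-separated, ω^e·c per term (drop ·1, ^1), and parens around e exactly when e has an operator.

i=0: 15 = 3·4 + 3 (b=4); 4→5: 3·5 + 3 = 18; 18−1 = 17
i=1: 17 = 3·5 + 2 (b=5); 5→6: 3·6 + 2 = 20; 20−1 = 19
i=2: 19 = 3·6 + 1 (b=6); 6→7: 3·7 + 1 = 22; 22−1 = 21
i=3: 21 = 3·7 (b=7); 7→8: 3·8 = 24; 24−1 = 23
i=4: 23 = 2·8 + 7 (b=8); 8→9: 2·9 + 7 = 25; 25−1 = 24
i=5: 24 = 2·9 + 6 (b=9); 9→10: 2·10 + 6 = 26; 26−1 = 25
i=6: 25 = 2·10 + 5 (b=10); 10→11: 2·11 + 5 = 27; 27−1 = 26
i=7: 26 = 2·11 + 4 (b=11); 11→12: 2·12 + 4 = 28; 28−1 = 27
i=8: 27 = 2·12 + 3 (b=12); 12→13: 2·13 + 3 = 29; 29−1 = 28

ω·2 + 3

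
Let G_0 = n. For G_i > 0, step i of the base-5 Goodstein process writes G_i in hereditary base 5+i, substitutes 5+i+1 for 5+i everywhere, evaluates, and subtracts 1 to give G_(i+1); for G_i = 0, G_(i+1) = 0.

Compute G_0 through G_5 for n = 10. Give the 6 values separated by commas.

G_0 = 10. HB_5(10) = 2·5. Bump = 12. G_1 = 11.
G_1 = 11. HB_6(11) = 6 + 5. Bump = 12. G_2 = 11.
G_2 = 11. HB_7(11) = 7 + 4. Bump = 12. G_3 = 11.
G_3 = 11. HB_8(11) = 8 + 3. Bump = 12. G_4 = 11.
G_4 = 11. HB_9(11) = 9 + 2. Bump = 12. G_5 = 11.

10, 11, 11, 11, 11, 11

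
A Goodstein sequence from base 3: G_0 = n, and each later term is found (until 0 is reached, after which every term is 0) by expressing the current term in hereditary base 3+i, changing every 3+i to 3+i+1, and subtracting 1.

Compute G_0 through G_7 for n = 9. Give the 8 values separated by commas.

9, 15, 17, 19, 21, 23, 24, 25

G_0 = 9. HB_3(9) = 3^2. Bump = 16. G_1 = 15.
G_1 = 15. HB_4(15) = 3·4 + 3. Bump = 18. G_2 = 17.
G_2 = 17. HB_5(17) = 3·5 + 2. Bump = 20. G_3 = 19.
G_3 = 19. HB_6(19) = 3·6 + 1. Bump = 22. G_4 = 21.
G_4 = 21. HB_7(21) = 3·7. Bump = 24. G_5 = 23.
G_5 = 23. HB_8(23) = 2·8 + 7. Bump = 25. G_6 = 24.
G_6 = 24. HB_9(24) = 2·9 + 6. Bump = 26. G_7 = 25.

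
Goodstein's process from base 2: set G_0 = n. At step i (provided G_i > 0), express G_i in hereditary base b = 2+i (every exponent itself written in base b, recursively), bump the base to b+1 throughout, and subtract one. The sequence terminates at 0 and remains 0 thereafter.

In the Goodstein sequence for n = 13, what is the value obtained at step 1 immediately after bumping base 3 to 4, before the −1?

1280

G_0 = 13. HB_2(13) = 2^(2 + 1) + 2^2 + 1. Bump = 109. G_1 = 108.
G_1 = 108. HB_3(108) = 3^(3 + 1) + 3^3. Bump = 1280. G_2 = 1279.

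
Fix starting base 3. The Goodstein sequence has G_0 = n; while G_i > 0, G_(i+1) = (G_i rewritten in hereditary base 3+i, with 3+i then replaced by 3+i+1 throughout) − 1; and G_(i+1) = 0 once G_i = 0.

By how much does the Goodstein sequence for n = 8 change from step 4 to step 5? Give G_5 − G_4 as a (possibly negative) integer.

0

base 3: 8 = 2·3 + 2; at 4: 2·4 + 2 = 10; next = 9
base 4: 9 = 2·4 + 1; at 5: 2·5 + 1 = 11; next = 10
base 5: 10 = 2·5; at 6: 2·6 = 12; next = 11
base 6: 11 = 6 + 5; at 7: 7 + 5 = 12; next = 11
base 7: 11 = 7 + 4; at 8: 8 + 4 = 12; next = 11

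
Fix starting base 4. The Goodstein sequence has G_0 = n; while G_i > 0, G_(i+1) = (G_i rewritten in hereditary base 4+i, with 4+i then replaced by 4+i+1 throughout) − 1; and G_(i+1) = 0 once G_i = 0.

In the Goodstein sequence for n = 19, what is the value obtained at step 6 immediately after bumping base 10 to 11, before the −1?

i=0: 19 = 4^2 + 3 (b=4); 4→5: 5^2 + 3 = 28; 28−1 = 27
i=1: 27 = 5^2 + 2 (b=5); 5→6: 6^2 + 2 = 38; 38−1 = 37
i=2: 37 = 6^2 + 1 (b=6); 6→7: 7^2 + 1 = 50; 50−1 = 49
i=3: 49 = 7^2 (b=7); 7→8: 8^2 = 64; 64−1 = 63
i=4: 63 = 7·8 + 7 (b=8); 8→9: 7·9 + 7 = 70; 70−1 = 69
i=5: 69 = 7·9 + 6 (b=9); 9→10: 7·10 + 6 = 76; 76−1 = 75

82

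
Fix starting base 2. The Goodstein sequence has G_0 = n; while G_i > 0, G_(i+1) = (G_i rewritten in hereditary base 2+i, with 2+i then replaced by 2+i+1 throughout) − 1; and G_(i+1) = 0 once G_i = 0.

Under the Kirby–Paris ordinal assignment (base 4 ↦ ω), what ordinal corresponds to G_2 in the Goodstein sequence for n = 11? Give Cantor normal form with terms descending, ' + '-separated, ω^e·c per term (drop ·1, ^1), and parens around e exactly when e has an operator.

ω^(ω + 1) + 3

step 0: 11 = 2^(2 + 1) + 2 + 1; sub 3 for 2: 3^(3 + 1) + 3 + 1; = 85; G_1 = 85−1 = 84
step 1: 84 = 3^(3 + 1) + 3; sub 4 for 3: 4^(4 + 1) + 4; = 1028; G_2 = 1028−1 = 1027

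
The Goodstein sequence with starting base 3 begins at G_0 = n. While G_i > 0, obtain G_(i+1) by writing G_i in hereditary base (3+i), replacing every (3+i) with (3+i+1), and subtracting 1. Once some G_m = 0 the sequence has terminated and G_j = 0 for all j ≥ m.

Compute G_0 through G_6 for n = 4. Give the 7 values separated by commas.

4 —HB3→ 3 + 1 —bump→ 4 + 1 = 5 —(−1)→ 4
4 —HB4→ 4 —bump→ 5 = 5 —(−1)→ 4
4 —HB5→ 4 —bump→ 4 = 4 —(−1)→ 3
3 —HB6→ 3 —bump→ 3 = 3 —(−1)→ 2
2 —HB7→ 2 —bump→ 2 = 2 —(−1)→ 1
1 —HB8→ 1 —bump→ 1 = 1 —(−1)→ 0

4, 4, 4, 3, 2, 1, 0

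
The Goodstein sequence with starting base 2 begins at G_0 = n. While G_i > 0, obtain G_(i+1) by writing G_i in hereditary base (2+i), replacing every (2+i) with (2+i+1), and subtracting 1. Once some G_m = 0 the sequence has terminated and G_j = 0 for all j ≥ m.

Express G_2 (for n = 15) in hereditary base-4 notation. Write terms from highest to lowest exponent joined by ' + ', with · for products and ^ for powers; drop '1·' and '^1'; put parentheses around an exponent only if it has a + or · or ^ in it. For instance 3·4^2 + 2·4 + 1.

base 2: 15 = 2^(2 + 1) + 2^2 + 2 + 1; at 3: 3^(3 + 1) + 3^3 + 3 + 1 = 112; next = 111
base 3: 111 = 3^(3 + 1) + 3^3 + 3; at 4: 4^(4 + 1) + 4^4 + 4 = 1284; next = 1283

4^(4 + 1) + 4^4 + 3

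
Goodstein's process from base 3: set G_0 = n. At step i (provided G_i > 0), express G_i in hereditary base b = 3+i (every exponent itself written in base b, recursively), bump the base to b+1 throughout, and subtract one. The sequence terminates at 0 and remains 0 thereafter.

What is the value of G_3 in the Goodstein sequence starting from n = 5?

5

i=0: 5 = 3 + 2 (b=3); 3→4: 4 + 2 = 6; 6−1 = 5
i=1: 5 = 4 + 1 (b=4); 4→5: 5 + 1 = 6; 6−1 = 5
i=2: 5 = 5 (b=5); 5→6: 6 = 6; 6−1 = 5
i=3: 5 = 5 (b=6); 6→7: 5 = 5; 5−1 = 4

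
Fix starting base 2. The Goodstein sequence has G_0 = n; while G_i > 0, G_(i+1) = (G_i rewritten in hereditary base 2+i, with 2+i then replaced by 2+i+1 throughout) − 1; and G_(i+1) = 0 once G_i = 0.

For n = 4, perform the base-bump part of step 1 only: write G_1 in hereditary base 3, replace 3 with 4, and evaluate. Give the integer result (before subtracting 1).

42

[0] 4 ≡ 2^2 (base 2). Lift 3: 27. −1: 26.
[1] 26 ≡ 2·3^2 + 2·3 + 2 (base 3). Lift 4: 42. −1: 41.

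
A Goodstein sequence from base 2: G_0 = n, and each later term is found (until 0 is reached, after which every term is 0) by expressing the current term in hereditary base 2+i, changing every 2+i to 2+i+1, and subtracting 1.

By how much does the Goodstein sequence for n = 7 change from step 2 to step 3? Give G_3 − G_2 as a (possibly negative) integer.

[0] 7 ≡ 2^2 + 2 + 1 (base 2). Lift 3: 31. −1: 30.
[1] 30 ≡ 3^3 + 3 (base 3). Lift 4: 260. −1: 259.
[2] 259 ≡ 4^4 + 3 (base 4). Lift 5: 3128. −1: 3127.

2868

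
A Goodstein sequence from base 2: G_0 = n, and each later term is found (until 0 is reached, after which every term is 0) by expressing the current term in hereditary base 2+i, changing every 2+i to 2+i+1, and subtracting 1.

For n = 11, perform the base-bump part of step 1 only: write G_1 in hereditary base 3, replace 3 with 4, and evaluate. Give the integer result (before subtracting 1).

1028

[0] 11 ≡ 2^(2 + 1) + 2 + 1 (base 2). Lift 3: 85. −1: 84.
[1] 84 ≡ 3^(3 + 1) + 3 (base 3). Lift 4: 1028. −1: 1027.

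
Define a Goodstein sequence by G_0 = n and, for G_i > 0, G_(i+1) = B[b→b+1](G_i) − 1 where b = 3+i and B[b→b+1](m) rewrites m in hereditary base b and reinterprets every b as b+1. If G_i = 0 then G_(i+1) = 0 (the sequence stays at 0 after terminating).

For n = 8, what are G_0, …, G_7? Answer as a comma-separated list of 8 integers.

8, 9, 10, 11, 11, 11, 11, 11

8 —HB3→ 2·3 + 2 —bump→ 2·4 + 2 = 10 —(−1)→ 9
9 —HB4→ 2·4 + 1 —bump→ 2·5 + 1 = 11 —(−1)→ 10
10 —HB5→ 2·5 —bump→ 2·6 = 12 —(−1)→ 11
11 —HB6→ 6 + 5 —bump→ 7 + 5 = 12 —(−1)→ 11
11 —HB7→ 7 + 4 —bump→ 8 + 4 = 12 —(−1)→ 11
11 —HB8→ 8 + 3 —bump→ 9 + 3 = 12 —(−1)→ 11
11 —HB9→ 9 + 2 —bump→ 10 + 2 = 12 —(−1)→ 11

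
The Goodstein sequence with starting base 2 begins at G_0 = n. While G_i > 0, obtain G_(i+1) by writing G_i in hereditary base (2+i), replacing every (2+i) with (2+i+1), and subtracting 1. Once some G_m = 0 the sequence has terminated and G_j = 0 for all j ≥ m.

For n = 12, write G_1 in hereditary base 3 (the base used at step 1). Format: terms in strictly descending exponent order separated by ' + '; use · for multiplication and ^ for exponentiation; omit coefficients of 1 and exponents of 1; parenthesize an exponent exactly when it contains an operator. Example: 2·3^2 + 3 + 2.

3^(3 + 1) + 2·3^2 + 2·3 + 2

G_0=12  [base 2] 2^(2 + 1) + 2^2  →[2↦3]→  3^(3 + 1) + 3^3 = 108  −1 ⇒ G_1=107
G_1=107  [base 3] 3^(3 + 1) + 2·3^2 + 2·3 + 2  →[3↦4]→  4^(4 + 1) + 2·4^2 + 2·4 + 2 = 1066  −1 ⇒ G_2=1065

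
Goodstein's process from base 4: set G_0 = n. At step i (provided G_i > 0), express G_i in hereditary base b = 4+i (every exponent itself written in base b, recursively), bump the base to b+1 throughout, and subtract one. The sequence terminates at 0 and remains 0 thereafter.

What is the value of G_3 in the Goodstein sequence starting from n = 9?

11

(0) 9|_4 = 2·4 + 1 ↦ 2·5 + 1|_5 = 11 ⇒ 10
(1) 10|_5 = 2·5 ↦ 2·6|_6 = 12 ⇒ 11
(2) 11|_6 = 6 + 5 ↦ 7 + 5|_7 = 12 ⇒ 11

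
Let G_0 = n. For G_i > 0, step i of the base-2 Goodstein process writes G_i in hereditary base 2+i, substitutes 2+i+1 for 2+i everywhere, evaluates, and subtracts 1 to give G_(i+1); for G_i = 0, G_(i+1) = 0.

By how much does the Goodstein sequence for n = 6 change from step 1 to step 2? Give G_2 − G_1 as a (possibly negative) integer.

G_0=6  [base 2] 2^2 + 2  →[2↦3]→  3^3 + 3 = 30  −1 ⇒ G_1=29
G_1=29  [base 3] 3^3 + 2  →[3↦4]→  4^4 + 2 = 258  −1 ⇒ G_2=257

228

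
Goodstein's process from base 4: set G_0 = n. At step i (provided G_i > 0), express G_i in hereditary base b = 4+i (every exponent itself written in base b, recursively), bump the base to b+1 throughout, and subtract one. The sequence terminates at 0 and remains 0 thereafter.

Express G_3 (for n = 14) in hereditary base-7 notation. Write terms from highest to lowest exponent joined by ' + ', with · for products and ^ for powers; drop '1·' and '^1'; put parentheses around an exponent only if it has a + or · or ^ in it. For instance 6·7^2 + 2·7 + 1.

2·7 + 6

base 4: 14 = 3·4 + 2; at 5: 3·5 + 2 = 17; next = 16
base 5: 16 = 3·5 + 1; at 6: 3·6 + 1 = 19; next = 18
base 6: 18 = 3·6; at 7: 3·7 = 21; next = 20
base 7: 20 = 2·7 + 6; at 8: 2·8 + 6 = 22; next = 21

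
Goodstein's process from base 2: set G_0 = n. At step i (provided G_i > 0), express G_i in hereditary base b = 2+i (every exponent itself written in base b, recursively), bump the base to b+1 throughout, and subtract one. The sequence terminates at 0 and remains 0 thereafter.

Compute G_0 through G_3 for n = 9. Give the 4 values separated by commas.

i=0: 9 = 2^(2 + 1) + 1 (b=2); 2→3: 3^(3 + 1) + 1 = 82; 82−1 = 81
i=1: 81 = 3^(3 + 1) (b=3); 3→4: 4^(4 + 1) = 1024; 1024−1 = 1023
i=2: 1023 = 3·4^4 + 3·4^3 + 3·4^2 + 3·4 + 3 (b=4); 4→5: 3·5^5 + 3·5^3 + 3·5^2 + 3·5 + 3 = 9843; 9843−1 = 9842

9, 81, 1023, 9842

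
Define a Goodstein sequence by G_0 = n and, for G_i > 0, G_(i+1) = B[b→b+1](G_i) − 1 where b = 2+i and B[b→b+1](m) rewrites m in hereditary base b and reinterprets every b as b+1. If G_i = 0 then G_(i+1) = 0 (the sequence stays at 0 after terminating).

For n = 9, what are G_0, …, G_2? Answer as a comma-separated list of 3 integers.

9, 81, 1023

i=0: 9 = 2^(2 + 1) + 1 (b=2); 2→3: 3^(3 + 1) + 1 = 82; 82−1 = 81
i=1: 81 = 3^(3 + 1) (b=3); 3→4: 4^(4 + 1) = 1024; 1024−1 = 1023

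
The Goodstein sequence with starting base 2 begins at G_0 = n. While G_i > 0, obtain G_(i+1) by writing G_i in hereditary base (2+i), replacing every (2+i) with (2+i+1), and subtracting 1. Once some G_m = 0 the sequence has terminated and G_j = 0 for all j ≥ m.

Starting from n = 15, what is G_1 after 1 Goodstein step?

111

G_0=15  [base 2] 2^(2 + 1) + 2^2 + 2 + 1  →[2↦3]→  3^(3 + 1) + 3^3 + 3 + 1 = 112  −1 ⇒ G_1=111
G_1=111  [base 3] 3^(3 + 1) + 3^3 + 3  →[3↦4]→  4^(4 + 1) + 4^4 + 4 = 1284  −1 ⇒ G_2=1283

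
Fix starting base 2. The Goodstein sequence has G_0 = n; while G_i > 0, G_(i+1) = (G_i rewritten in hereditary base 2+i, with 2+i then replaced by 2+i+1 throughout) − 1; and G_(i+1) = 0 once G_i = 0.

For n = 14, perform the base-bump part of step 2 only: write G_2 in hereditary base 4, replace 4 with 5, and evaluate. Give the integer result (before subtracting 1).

18751

G_0 = 14. HB_2(14) = 2^(2 + 1) + 2^2 + 2. Bump = 111. G_1 = 110.
G_1 = 110. HB_3(110) = 3^(3 + 1) + 3^3 + 2. Bump = 1282. G_2 = 1281.
G_2 = 1281. HB_4(1281) = 4^(4 + 1) + 4^4 + 1. Bump = 18751. G_3 = 18750.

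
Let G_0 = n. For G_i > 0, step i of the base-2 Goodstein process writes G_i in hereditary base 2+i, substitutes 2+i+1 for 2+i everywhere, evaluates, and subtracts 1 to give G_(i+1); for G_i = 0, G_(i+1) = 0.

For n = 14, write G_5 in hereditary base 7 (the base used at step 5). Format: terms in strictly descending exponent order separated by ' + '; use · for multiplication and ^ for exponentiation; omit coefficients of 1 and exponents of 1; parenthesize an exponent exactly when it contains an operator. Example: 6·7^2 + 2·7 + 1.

(0) 14|_2 = 2^(2 + 1) + 2^2 + 2 ↦ 3^(3 + 1) + 3^3 + 3|_3 = 111 ⇒ 110
(1) 110|_3 = 3^(3 + 1) + 3^3 + 2 ↦ 4^(4 + 1) + 4^4 + 2|_4 = 1282 ⇒ 1281
(2) 1281|_4 = 4^(4 + 1) + 4^4 + 1 ↦ 5^(5 + 1) + 5^5 + 1|_5 = 18751 ⇒ 18750
(3) 18750|_5 = 5^(5 + 1) + 5^5 ↦ 6^(6 + 1) + 6^6|_6 = 326592 ⇒ 326591
(4) 326591|_6 = 6^(6 + 1) + 5·6^5 + 5·6^4 + 5·6^3 + 5·6^2 + 5·6 + 5 ↦ 7^(7 + 1) + 5·7^5 + 5·7^4 + 5·7^3 + 5·7^2 + 5·7 + 5|_7 = 5862841 ⇒ 5862840
(5) 5862840|_7 = 7^(7 + 1) + 5·7^5 + 5·7^4 + 5·7^3 + 5·7^2 + 5·7 + 4 ↦ 8^(8 + 1) + 5·8^5 + 5·8^4 + 5·8^3 + 5·8^2 + 5·8 + 4|_8 = 134404972 ⇒ 134404971

7^(7 + 1) + 5·7^5 + 5·7^4 + 5·7^3 + 5·7^2 + 5·7 + 4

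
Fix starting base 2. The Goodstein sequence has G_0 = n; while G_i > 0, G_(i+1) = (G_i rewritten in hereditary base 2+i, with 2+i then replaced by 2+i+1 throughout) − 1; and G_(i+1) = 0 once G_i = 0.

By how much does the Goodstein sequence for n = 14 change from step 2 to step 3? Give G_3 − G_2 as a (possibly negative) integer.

17469

G_0=14  [base 2] 2^(2 + 1) + 2^2 + 2  →[2↦3]→  3^(3 + 1) + 3^3 + 3 = 111  −1 ⇒ G_1=110
G_1=110  [base 3] 3^(3 + 1) + 3^3 + 2  →[3↦4]→  4^(4 + 1) + 4^4 + 2 = 1282  −1 ⇒ G_2=1281
G_2=1281  [base 4] 4^(4 + 1) + 4^4 + 1  →[4↦5]→  5^(5 + 1) + 5^5 + 1 = 18751  −1 ⇒ G_3=18750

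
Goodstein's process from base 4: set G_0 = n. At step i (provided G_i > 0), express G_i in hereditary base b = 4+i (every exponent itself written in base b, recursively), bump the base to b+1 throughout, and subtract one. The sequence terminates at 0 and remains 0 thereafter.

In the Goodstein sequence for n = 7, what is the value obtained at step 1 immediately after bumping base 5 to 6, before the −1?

[0] 7 ≡ 4 + 3 (base 4). Lift 5: 8. −1: 7.
[1] 7 ≡ 5 + 2 (base 5). Lift 6: 8. −1: 7.

8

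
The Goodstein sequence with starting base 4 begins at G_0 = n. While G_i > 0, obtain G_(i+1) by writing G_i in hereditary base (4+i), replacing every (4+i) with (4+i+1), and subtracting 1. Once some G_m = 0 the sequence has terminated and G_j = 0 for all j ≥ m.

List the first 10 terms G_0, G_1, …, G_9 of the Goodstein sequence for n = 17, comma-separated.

(0) 17|_4 = 4^2 + 1 ↦ 5^2 + 1|_5 = 26 ⇒ 25
(1) 25|_5 = 5^2 ↦ 6^2|_6 = 36 ⇒ 35
(2) 35|_6 = 5·6 + 5 ↦ 5·7 + 5|_7 = 40 ⇒ 39
(3) 39|_7 = 5·7 + 4 ↦ 5·8 + 4|_8 = 44 ⇒ 43
(4) 43|_8 = 5·8 + 3 ↦ 5·9 + 3|_9 = 48 ⇒ 47
(5) 47|_9 = 5·9 + 2 ↦ 5·10 + 2|_10 = 52 ⇒ 51
(6) 51|_10 = 5·10 + 1 ↦ 5·11 + 1|_11 = 56 ⇒ 55
(7) 55|_11 = 5·11 ↦ 5·12|_12 = 60 ⇒ 59
(8) 59|_12 = 4·12 + 11 ↦ 4·13 + 11|_13 = 63 ⇒ 62

17, 25, 35, 39, 43, 47, 51, 55, 59, 62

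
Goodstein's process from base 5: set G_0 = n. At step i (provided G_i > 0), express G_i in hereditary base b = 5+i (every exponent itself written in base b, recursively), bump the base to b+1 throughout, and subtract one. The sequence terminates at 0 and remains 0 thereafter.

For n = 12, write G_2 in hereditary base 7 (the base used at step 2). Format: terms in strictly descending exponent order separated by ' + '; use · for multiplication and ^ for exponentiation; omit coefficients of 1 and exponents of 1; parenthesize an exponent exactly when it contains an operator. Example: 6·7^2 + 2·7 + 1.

2·7

[0] 12 ≡ 2·5 + 2 (base 5). Lift 6: 14. −1: 13.
[1] 13 ≡ 2·6 + 1 (base 6). Lift 7: 15. −1: 14.
[2] 14 ≡ 2·7 (base 7). Lift 8: 16. −1: 15.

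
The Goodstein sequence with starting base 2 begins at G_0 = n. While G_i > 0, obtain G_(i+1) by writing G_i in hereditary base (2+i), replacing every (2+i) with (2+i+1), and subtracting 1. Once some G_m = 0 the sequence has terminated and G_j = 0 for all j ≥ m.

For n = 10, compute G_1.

G_0 = 10. HB_2(10) = 2^(2 + 1) + 2. Bump = 84. G_1 = 83.
G_1 = 83. HB_3(83) = 3^(3 + 1) + 2. Bump = 1026. G_2 = 1025.

83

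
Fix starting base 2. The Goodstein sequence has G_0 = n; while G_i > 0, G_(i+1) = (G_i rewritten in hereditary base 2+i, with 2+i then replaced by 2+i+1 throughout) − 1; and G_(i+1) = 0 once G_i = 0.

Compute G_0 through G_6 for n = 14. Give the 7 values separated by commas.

14 —HB2→ 2^(2 + 1) + 2^2 + 2 —bump→ 3^(3 + 1) + 3^3 + 3 = 111 —(−1)→ 110
110 —HB3→ 3^(3 + 1) + 3^3 + 2 —bump→ 4^(4 + 1) + 4^4 + 2 = 1282 —(−1)→ 1281
1281 —HB4→ 4^(4 + 1) + 4^4 + 1 —bump→ 5^(5 + 1) + 5^5 + 1 = 18751 —(−1)→ 18750
18750 —HB5→ 5^(5 + 1) + 5^5 —bump→ 6^(6 + 1) + 6^6 = 326592 —(−1)→ 326591
326591 —HB6→ 6^(6 + 1) + 5·6^5 + 5·6^4 + 5·6^3 + 5·6^2 + 5·6 + 5 —bump→ 7^(7 + 1) + 5·7^5 + 5·7^4 + 5·7^3 + 5·7^2 + 5·7 + 5 = 5862841 —(−1)→ 5862840
5862840 —HB7→ 7^(7 + 1) + 5·7^5 + 5·7^4 + 5·7^3 + 5·7^2 + 5·7 + 4 —bump→ 8^(8 + 1) + 5·8^5 + 5·8^4 + 5·8^3 + 5·8^2 + 5·8 + 4 = 134404972 —(−1)→ 134404971

14, 110, 1281, 18750, 326591, 5862840, 134404971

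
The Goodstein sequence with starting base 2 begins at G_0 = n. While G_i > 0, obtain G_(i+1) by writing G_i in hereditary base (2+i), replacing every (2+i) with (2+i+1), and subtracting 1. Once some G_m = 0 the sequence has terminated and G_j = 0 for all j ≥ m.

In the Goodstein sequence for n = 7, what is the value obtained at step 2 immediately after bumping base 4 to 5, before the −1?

3128

i=0: 7 = 2^2 + 2 + 1 (b=2); 2→3: 3^3 + 3 + 1 = 31; 31−1 = 30
i=1: 30 = 3^3 + 3 (b=3); 3→4: 4^4 + 4 = 260; 260−1 = 259
i=2: 259 = 4^4 + 3 (b=4); 4→5: 5^5 + 3 = 3128; 3128−1 = 3127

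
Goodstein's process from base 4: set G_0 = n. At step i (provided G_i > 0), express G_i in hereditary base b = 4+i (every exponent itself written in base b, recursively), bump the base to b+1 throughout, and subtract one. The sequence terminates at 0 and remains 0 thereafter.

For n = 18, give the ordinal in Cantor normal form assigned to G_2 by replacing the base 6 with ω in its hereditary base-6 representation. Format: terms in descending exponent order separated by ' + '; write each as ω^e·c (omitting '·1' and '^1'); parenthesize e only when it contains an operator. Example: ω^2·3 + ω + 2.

ω^2

G_0=18  [base 4] 4^2 + 2  →[4↦5]→  5^2 + 2 = 27  −1 ⇒ G_1=26
G_1=26  [base 5] 5^2 + 1  →[5↦6]→  6^2 + 1 = 37  −1 ⇒ G_2=36
G_2=36  [base 6] 6^2  →[6↦7]→  7^2 = 49  −1 ⇒ G_3=48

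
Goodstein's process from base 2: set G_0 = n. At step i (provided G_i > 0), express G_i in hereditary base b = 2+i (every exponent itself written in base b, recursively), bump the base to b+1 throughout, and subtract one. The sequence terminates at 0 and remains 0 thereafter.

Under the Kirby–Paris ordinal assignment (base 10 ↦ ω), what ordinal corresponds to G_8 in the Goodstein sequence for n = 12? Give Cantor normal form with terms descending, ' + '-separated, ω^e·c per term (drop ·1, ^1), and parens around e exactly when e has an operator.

i=0: 12 = 2^(2 + 1) + 2^2 (b=2); 2→3: 3^(3 + 1) + 3^3 = 108; 108−1 = 107
i=1: 107 = 3^(3 + 1) + 2·3^2 + 2·3 + 2 (b=3); 3→4: 4^(4 + 1) + 2·4^2 + 2·4 + 2 = 1066; 1066−1 = 1065
i=2: 1065 = 4^(4 + 1) + 2·4^2 + 2·4 + 1 (b=4); 4→5: 5^(5 + 1) + 2·5^2 + 2·5 + 1 = 15686; 15686−1 = 15685
i=3: 15685 = 5^(5 + 1) + 2·5^2 + 2·5 (b=5); 5→6: 6^(6 + 1) + 2·6^2 + 2·6 = 280020; 280020−1 = 280019
i=4: 280019 = 6^(6 + 1) + 2·6^2 + 6 + 5 (b=6); 6→7: 7^(7 + 1) + 2·7^2 + 7 + 5 = 5764911; 5764911−1 = 5764910
i=5: 5764910 = 7^(7 + 1) + 2·7^2 + 7 + 4 (b=7); 7→8: 8^(8 + 1) + 2·8^2 + 8 + 4 = 134217868; 134217868−1 = 134217867
i=6: 134217867 = 8^(8 + 1) + 2·8^2 + 8 + 3 (b=8); 8→9: 9^(9 + 1) + 2·9^2 + 9 + 3 = 3486784575; 3486784575−1 = 3486784574
i=7: 3486784574 = 9^(9 + 1) + 2·9^2 + 9 + 2 (b=9); 9→10: 10^(10 + 1) + 2·10^2 + 10 + 2 = 100000000212; 100000000212−1 = 100000000211

ω^(ω + 1) + ω^2·2 + ω + 1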